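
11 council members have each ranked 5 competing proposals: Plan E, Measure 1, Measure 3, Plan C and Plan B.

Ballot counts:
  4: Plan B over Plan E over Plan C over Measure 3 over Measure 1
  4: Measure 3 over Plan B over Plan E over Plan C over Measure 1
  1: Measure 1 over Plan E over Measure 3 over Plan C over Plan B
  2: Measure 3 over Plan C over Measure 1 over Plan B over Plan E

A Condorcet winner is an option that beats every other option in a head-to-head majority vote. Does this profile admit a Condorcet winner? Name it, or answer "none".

Measure 3

Head-to-head results (11 council members):
Plan E vs Measure 1: Plan E preferred on 4+4 = 8 ballots; Plan E wins 8–3.
Plan E vs Measure 3: 5 to 6, Measure 3.
Plan E vs Plan C: 4+4+1 = 9 for Plan E, 2 for Plan C — Plan E by 9–2.
Plan E vs Plan B: Plan E preferred on 1 ballot; Plan B wins 10–1.
Measure 1 vs Measure 3: 1 for Measure 1, 10 for Measure 3 — Measure 3 by 10–1.
Measure 1 vs Plan C: Measure 1 preferred on 1 ballot; Plan C wins 10–1.
Measure 1 vs Plan B: Measure 1 is ranked higher on 1+2 = 3 ballots, Plan B on 8. Plan B wins 8–3.
Measure 3 vs Plan C: 4+1+2 = 7 for Measure 3, 4 for Plan C — Measure 3 by 7–4.
Measure 3 vs Plan B: 4+1+2 = 7 for Measure 3, 4 for Plan B — Measure 3 by 7–4.
Plan C vs Plan B: 1+2 = 3 for Plan C, 8 for Plan B — Plan B by 8–3.
Only Measure 3 has no losses; Measure 3 is the Condorcet winner.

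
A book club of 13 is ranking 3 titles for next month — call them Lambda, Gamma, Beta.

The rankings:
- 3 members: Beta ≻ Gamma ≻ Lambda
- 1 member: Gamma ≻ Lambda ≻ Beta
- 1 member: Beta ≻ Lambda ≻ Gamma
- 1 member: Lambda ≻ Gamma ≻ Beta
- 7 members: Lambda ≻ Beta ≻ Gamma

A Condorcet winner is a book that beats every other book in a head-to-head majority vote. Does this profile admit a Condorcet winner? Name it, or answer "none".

Lambda

Pairwise majorities:
Lambda vs Gamma: Lambda wins 9–4.
Lambda vs Beta: Lambda, 9–4.
Gamma vs Beta: Gamma is ranked higher on 1+1 = 2 ballots, Beta on 11. Beta wins 11–2.
Lambda defeats every rival head-to-head and is the Condorcet winner.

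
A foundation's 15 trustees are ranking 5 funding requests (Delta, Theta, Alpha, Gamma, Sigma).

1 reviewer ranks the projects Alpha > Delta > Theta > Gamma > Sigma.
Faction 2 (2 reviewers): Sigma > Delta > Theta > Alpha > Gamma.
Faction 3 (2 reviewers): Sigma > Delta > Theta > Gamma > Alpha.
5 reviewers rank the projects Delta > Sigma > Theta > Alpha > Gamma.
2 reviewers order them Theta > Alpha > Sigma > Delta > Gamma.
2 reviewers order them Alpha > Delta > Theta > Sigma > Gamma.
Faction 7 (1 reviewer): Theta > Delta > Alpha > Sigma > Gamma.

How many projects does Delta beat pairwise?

Delta against each rival (15 reviewers):
Delta vs Theta: Delta, 12–3.
Delta vs Alpha: Delta wins 10–5.
Delta vs Gamma: 15 for Delta, 0 for Gamma — Delta by 15–0.
Delta vs Sigma: Delta preferred on 1+5+2+1 = 9 ballots; Delta wins 9–6.
Delta beats Theta, Alpha, Gamma, Sigma — 4 pairwise wins.

4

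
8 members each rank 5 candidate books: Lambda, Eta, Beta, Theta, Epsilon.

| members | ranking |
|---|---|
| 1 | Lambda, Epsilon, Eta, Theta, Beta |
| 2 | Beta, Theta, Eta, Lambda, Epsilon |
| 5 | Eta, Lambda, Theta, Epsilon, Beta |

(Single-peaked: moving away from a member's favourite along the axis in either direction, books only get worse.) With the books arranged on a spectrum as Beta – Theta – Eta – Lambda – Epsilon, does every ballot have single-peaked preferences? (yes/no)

Axis positions: Beta=1, Theta=2, Eta=3, Lambda=4, Epsilon=5.
Cluster 1 (peak Lambda at position 4): ranking walks positions 4-5-3-2-1, expanding outward from the peak — single-peaked.
Cluster 2 (peak Beta at position 1): ranking walks positions 1-2-3-4-5, expanding outward from the peak — single-peaked.
Cluster 3 (peak Eta at position 3): ranking walks positions 3-4-2-5-1, expanding outward from the peak — single-peaked.
Every ranking is single-peaked on this axis.

yes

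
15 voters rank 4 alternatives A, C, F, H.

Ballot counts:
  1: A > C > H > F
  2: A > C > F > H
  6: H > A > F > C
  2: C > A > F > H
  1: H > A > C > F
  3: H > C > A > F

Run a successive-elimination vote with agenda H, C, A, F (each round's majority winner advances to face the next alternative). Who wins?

H

Round 1: H vs C — 10–5, H advances.
Round 2: H vs A — 10–5, H advances.
Round 3: H vs F — 11–4, H advances.
The agenda winner is H.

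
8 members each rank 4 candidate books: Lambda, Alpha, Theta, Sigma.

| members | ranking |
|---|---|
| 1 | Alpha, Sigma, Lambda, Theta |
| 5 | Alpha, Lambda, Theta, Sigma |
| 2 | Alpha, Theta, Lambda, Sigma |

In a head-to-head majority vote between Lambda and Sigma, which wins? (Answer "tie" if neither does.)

Lambda

Ballots ranking Lambda above Sigma: 5 + 2 = 7.
Ballots ranking Sigma above Lambda: 8 − 7 = 1.
Lambda wins the head-to-head 7–1.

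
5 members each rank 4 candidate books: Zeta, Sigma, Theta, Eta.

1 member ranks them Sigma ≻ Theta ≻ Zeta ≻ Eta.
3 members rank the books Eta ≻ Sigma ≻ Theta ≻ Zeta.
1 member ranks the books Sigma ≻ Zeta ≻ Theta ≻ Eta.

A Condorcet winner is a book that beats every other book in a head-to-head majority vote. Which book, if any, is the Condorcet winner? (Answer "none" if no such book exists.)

Check each pair by majority over 5 ballots:
Zeta–Sigma: Sigma 5–0.
Zeta vs Theta: 1 to 4, Theta.
Zeta vs Eta: Eta wins 3–2.
Sigma vs Theta: 5 to 0, Sigma.
Sigma–Eta: Eta 3–2.
Theta vs Eta: 2 to 3, Eta.
Eta beats each of Zeta, Sigma, Theta — Eta is the Condorcet winner.

Eta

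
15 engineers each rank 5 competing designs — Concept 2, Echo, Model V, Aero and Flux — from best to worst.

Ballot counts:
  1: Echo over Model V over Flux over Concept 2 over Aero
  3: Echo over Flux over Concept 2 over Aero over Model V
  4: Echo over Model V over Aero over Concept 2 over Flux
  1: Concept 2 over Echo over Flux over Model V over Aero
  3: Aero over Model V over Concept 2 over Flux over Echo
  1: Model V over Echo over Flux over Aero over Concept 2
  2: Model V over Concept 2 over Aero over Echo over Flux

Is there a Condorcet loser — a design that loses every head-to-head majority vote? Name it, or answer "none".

Head-to-head results (15 engineers):
Concept 2 vs Echo: Concept 2 is ranked higher on 1+3+2 = 6 ballots, Echo on 9. Echo wins 9–6.
Concept 2 vs Model V: 4 to 11, Model V.
Concept 2 vs Aero: 1+3+1+2 = 7 for Concept 2, 8 for Aero — Aero by 8–7.
Concept 2 vs Flux: Concept 2, 10–5.
Echo vs Model V: 1+3+4+1 = 9 for Echo, 6 for Model V — Echo by 9–6.
Echo vs Aero: Echo, 10–5.
Echo vs Flux: Echo, 12–3.
Model V vs Aero: 1+4+1+1+2 = 9 for Model V, 6 for Aero — Model V by 9–6.
Model V vs Flux: Model V, 11–4.
Aero–Flux: Aero 9–6.
Flux is beaten in every head-to-head and is the Condorcet loser.

Flux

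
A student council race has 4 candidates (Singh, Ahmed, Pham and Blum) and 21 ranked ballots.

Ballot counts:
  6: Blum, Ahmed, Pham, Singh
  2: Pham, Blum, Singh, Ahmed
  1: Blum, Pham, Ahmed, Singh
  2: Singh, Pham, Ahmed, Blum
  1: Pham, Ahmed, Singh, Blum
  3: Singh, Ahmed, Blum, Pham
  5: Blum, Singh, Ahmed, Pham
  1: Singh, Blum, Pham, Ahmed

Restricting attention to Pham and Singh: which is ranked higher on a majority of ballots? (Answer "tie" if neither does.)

Ballots ranking Pham above Singh: 6 + 2 + 1 + 1 = 10.
Ballots ranking Singh above Pham: 21 − 10 = 11.
Singh wins the head-to-head 11–10.

Singh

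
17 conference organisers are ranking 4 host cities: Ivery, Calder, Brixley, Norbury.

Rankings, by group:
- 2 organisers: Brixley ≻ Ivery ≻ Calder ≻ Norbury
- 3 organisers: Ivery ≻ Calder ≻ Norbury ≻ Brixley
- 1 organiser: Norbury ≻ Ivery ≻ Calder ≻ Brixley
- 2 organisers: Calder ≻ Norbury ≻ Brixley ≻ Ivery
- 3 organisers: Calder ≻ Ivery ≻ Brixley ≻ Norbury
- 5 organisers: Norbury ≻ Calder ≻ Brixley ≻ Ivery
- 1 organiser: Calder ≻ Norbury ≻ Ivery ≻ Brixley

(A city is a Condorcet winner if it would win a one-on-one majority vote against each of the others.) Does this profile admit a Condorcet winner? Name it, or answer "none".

Pairwise majorities:
Ivery vs Calder: Ivery is ranked higher on 2+3+1 = 6 ballots, Calder on 11. Calder wins 11–6.
Ivery vs Brixley: Brixley wins 9–8.
Ivery–Norbury: Norbury 9–8.
Calder vs Brixley: Calder, 15–2.
Calder vs Norbury: 11 to 6, Calder.
Brixley vs Norbury: Norbury, 12–5.
Only Calder has no losses; Calder is the Condorcet winner.

Calder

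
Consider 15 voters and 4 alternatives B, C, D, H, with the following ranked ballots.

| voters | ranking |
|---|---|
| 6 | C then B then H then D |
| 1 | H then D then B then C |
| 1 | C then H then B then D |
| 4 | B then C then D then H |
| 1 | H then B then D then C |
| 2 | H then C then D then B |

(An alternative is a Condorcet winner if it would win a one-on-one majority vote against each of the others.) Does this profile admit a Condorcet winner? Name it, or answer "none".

Pairwise majorities:
B vs C: B is ranked higher on 1+4+1 = 6 ballots, C on 9. C wins 9–6.
B vs D: B preferred on 6+1+4+1 = 12 ballots; B wins 12–3.
B vs H: 6+4 = 10 for B, 5 for H — B by 10–5.
C vs D: C preferred on 6+1+4+2 = 13 ballots; C wins 13–2.
C vs H: C is ranked higher on 6+1+4 = 11 ballots, H on 4. C wins 11–4.
D vs H: 4 for D, 11 for H — H by 11–4.
C defeats every rival head-to-head and is the Condorcet winner.

C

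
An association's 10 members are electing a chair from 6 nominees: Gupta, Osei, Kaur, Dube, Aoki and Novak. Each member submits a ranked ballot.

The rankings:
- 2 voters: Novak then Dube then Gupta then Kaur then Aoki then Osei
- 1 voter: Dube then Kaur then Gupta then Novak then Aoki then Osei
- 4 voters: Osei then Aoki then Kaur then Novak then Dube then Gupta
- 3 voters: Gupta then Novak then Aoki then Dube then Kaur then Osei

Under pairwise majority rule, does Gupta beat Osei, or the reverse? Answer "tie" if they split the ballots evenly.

Ballots ranking Gupta above Osei: 2 + 1 + 3 = 6.
Ballots ranking Osei above Gupta: 10 − 6 = 4.
Gupta wins the head-to-head 6–4.

Gupta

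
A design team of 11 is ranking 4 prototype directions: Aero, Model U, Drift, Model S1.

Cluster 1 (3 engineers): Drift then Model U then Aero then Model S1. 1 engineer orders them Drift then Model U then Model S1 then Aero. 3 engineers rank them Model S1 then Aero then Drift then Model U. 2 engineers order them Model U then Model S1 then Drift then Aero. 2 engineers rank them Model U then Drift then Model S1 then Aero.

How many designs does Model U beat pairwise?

2

Model U against each rival (11 engineers):
Model U vs Aero: Model U wins 8–3.
Model U vs Drift: 4 to 7, Drift.
Model U vs Model S1: Model U wins 8–3.
Model U beats Aero, Model S1; loses to Drift — 2 pairwise wins.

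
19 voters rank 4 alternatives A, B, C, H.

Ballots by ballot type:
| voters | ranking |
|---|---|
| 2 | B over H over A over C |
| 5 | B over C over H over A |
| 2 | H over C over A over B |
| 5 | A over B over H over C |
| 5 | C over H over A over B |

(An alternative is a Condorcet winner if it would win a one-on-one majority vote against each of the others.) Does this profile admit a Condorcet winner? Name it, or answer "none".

none

Check each pair by majority over 19 ballots:
A vs B: A wins 12–7.
A–C: C 12–7.
A vs H: H, 14–5.
B vs C: B, 12–7.
B vs H: B wins 12–7.
C vs H: C wins 10–9.
Every alternative loses at least once (A loses to C; B loses to A; C loses to B; H loses to B). The majority relation contains the cycle A beats B beats C beats A, so there is no Condorcet winner.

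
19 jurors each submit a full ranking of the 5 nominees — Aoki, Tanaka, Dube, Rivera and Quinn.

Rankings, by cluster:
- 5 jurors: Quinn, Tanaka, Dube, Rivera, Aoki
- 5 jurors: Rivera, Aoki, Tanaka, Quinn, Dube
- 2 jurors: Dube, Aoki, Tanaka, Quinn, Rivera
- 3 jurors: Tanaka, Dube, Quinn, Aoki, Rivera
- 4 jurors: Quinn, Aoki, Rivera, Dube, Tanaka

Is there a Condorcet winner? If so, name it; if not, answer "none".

none

Check each pair by majority over 19 ballots:
Aoki vs Tanaka: Aoki wins 11–8.
Aoki vs Dube: Dube wins 10–9.
Aoki vs Rivera: Rivera, 10–9.
Aoki vs Quinn: Quinn wins 12–7.
Tanaka–Dube: Tanaka 13–6.
Tanaka vs Rivera: Tanaka, 10–9.
Tanaka vs Quinn: Tanaka wins 10–9.
Dube vs Rivera: Dube, 10–9.
Dube vs Quinn: Quinn wins 14–5.
Rivera–Quinn: Quinn 14–5.
No nominee is unbeaten: Aoki loses to Dube; Tanaka loses to Aoki; Dube loses to Tanaka; Rivera loses to Tanaka; Quinn loses to Tanaka. In particular Aoki beats Tanaka beats Dube beats Aoki is a majority cycle — no Condorcet winner exists.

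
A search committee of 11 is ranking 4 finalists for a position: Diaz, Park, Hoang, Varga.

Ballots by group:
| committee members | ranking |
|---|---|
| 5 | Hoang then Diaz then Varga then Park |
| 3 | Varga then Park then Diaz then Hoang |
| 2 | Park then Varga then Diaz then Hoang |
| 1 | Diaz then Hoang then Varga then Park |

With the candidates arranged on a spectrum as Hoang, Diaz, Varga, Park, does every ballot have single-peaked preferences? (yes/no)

Axis positions: Hoang=1, Diaz=2, Varga=3, Park=4.
Group 1 (peak Hoang at position 1): ranking walks positions 1-2-3-4, expanding outward from the peak — single-peaked.
Group 2 (peak Varga at position 3): ranking walks positions 3-4-2-1, expanding outward from the peak — single-peaked.
Group 3 (peak Park at position 4): ranking walks positions 4-3-2-1, expanding outward from the peak — single-peaked.
Group 4 (peak Diaz at position 2): ranking walks positions 2-1-3-4, expanding outward from the peak — single-peaked.
Every ranking is single-peaked on this axis.

yes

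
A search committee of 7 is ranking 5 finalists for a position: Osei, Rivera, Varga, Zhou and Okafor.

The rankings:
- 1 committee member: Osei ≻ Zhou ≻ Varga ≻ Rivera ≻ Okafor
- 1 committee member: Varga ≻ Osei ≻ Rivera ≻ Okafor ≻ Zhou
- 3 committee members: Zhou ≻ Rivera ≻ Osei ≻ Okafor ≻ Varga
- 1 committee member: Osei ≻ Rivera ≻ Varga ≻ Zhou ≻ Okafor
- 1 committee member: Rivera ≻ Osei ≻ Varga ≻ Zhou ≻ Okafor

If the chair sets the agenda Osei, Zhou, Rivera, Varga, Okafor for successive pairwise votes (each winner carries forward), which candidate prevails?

Rivera

Round 1: Osei vs Zhou — 4–3, Osei advances.
Round 2: Osei vs Rivera — 3–4, Rivera advances.
Round 3: Rivera vs Varga — 5–2, Rivera advances.
Round 4: Rivera vs Okafor — 7–0, Rivera advances.
The agenda winner is Rivera.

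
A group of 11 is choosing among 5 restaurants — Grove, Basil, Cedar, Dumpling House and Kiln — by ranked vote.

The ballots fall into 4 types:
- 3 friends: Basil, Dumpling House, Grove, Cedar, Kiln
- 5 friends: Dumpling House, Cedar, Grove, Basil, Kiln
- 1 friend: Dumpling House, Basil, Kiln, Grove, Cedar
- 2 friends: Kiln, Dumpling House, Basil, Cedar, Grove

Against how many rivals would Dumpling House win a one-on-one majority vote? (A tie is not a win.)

4

Dumpling House against each rival (11 friends):
Dumpling House–Grove: Dumpling House 11–0.
Dumpling House vs Basil: Dumpling House is ranked higher on 5+1+2 = 8 ballots, Basil on 3. Dumpling House wins 8–3.
Dumpling House vs Cedar: Dumpling House, 11–0.
Dumpling House vs Kiln: Dumpling House preferred on 3+5+1 = 9 ballots; Dumpling House wins 9–2.
Dumpling House beats Grove, Basil, Cedar, Kiln — 4 pairwise wins.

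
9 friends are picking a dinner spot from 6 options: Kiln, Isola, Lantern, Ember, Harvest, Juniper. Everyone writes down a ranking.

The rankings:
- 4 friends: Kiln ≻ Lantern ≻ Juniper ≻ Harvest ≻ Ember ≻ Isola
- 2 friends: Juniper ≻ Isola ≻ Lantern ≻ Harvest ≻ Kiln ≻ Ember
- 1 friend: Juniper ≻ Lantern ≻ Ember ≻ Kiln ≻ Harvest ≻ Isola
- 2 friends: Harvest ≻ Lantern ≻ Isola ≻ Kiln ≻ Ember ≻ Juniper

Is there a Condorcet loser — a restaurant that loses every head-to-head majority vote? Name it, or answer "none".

Isola

Pairwise majorities:
Kiln–Isola: Kiln 5–4.
Kiln vs Lantern: Lantern, 5–4.
Kiln vs Ember: Kiln wins 8–1.
Kiln–Harvest: Kiln 5–4.
Kiln vs Juniper: Kiln, 6–3.
Isola vs Lantern: Lantern wins 7–2.
Isola vs Ember: Ember, 5–4.
Isola vs Harvest: Harvest, 7–2.
Isola vs Juniper: Juniper wins 7–2.
Lantern–Ember: Lantern 9–0.
Lantern vs Harvest: 4+2+1 = 7 for Lantern, 2 for Harvest — Lantern by 7–2.
Lantern vs Juniper: Lantern wins 6–3.
Ember vs Harvest: 1 to 8, Harvest.
Ember vs Juniper: Ember is ranked higher on 2 ballots, Juniper on 7. Juniper wins 7–2.
Harvest vs Juniper: 2 to 7, Juniper.
Only Isola has no wins; Isola is the Condorcet loser.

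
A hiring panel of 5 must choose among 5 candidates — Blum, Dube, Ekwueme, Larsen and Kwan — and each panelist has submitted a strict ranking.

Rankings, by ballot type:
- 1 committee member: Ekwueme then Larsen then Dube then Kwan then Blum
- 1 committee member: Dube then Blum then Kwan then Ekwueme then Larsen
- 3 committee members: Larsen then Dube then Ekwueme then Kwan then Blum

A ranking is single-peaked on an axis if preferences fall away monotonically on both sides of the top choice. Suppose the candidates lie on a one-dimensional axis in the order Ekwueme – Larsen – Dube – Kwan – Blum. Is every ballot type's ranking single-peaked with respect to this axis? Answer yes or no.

Axis positions: Ekwueme=1, Larsen=2, Dube=3, Kwan=4, Blum=5.
Ballot type 1 (peak Ekwueme at position 1): ranking walks positions 1-2-3-4-5, expanding outward from the peak — single-peaked.
Ballot type 2: ranking walks positions 3-5-4-1-2; Blum is ranked above Kwan even though Kwan lies between Blum and the peak Dube on the axis — preferences dip and rise again. Not single-peaked.
Ballot type 3 (peak Larsen at position 2): ranking walks positions 2-3-1-4-5, expanding outward from the peak — single-peaked.
Ballot type 2 violates single-peakedness, so the profile is not single-peaked on this axis.

no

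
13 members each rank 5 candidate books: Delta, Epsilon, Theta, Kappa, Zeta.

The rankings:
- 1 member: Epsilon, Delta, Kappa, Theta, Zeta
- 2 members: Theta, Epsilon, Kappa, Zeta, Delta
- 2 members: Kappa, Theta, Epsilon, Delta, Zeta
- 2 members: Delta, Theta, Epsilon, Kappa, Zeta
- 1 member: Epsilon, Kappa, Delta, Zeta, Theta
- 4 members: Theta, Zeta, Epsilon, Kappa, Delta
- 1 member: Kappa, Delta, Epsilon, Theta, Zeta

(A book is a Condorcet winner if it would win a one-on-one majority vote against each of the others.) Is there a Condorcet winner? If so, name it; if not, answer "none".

Theta

Pairwise majorities:
Delta vs Epsilon: 2+1 = 3 for Delta, 10 for Epsilon — Epsilon by 10–3.
Delta vs Theta: 5 to 8, Theta.
Delta vs Kappa: Kappa, 10–3.
Delta vs Zeta: 7 to 6, Delta.
Epsilon–Theta: Theta 10–3.
Epsilon vs Kappa: Epsilon, 10–3.
Epsilon vs Zeta: Epsilon preferred on 1+2+2+2+1+1 = 9 ballots; Epsilon wins 9–4.
Theta vs Kappa: Theta preferred on 2+2+4 = 8 ballots; Theta wins 8–5.
Theta vs Zeta: Theta, 12–1.
Kappa–Zeta: Kappa 9–4.
Theta wins every pairwise contest, so Theta is the Condorcet winner.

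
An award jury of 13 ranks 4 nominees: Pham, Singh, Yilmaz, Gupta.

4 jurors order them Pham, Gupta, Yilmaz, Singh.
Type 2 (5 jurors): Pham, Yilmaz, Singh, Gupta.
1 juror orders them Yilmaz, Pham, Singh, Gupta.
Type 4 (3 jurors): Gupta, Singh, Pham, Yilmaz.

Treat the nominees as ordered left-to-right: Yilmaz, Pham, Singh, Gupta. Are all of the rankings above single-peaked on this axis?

Axis positions: Yilmaz=1, Pham=2, Singh=3, Gupta=4.
Type 1: ranking walks positions 2-4-1-3; Gupta is ranked above Singh even though Singh lies between Gupta and the peak Pham on the axis — preferences dip and rise again. Not single-peaked.
Type 2 (peak Pham at position 2): ranking walks positions 2-1-3-4, expanding outward from the peak — single-peaked.
Type 3 (peak Yilmaz at position 1): ranking walks positions 1-2-3-4, expanding outward from the peak — single-peaked.
Type 4 (peak Gupta at position 4): ranking walks positions 4-3-2-1, expanding outward from the peak — single-peaked.
Type 1 violates single-peakedness, so the profile is not single-peaked on this axis.

no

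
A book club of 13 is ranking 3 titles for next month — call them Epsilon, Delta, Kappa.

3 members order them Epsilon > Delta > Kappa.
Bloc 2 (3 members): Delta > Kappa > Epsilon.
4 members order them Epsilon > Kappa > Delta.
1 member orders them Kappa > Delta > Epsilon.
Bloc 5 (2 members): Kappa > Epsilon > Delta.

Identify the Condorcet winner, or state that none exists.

Epsilon

Head-to-head results (13 members):
Epsilon vs Delta: Epsilon is ranked higher on 3+4+2 = 9 ballots, Delta on 4. Epsilon wins 9–4.
Epsilon vs Kappa: 7 to 6, Epsilon.
Delta vs Kappa: 3+3 = 6 for Delta, 7 for Kappa — Kappa by 7–6.
Epsilon wins every pairwise contest, so Epsilon is the Condorcet winner.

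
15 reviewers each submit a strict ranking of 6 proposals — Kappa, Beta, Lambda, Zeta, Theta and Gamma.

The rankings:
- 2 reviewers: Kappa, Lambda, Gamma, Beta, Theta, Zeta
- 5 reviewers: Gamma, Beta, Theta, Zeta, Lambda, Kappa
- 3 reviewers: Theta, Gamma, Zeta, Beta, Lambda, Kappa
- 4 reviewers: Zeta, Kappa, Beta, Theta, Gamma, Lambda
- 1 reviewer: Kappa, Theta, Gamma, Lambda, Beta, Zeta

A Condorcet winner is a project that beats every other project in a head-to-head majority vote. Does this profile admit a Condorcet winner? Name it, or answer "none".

Head-to-head results (15 reviewers):
Kappa vs Beta: 7 to 8, Beta.
Kappa vs Lambda: 7 to 8, Lambda.
Kappa vs Zeta: 2+1 = 3 for Kappa, 12 for Zeta — Zeta by 12–3.
Kappa vs Theta: Kappa is ranked higher on 2+4+1 = 7 ballots, Theta on 8. Theta wins 8–7.
Kappa vs Gamma: Kappa preferred on 2+4+1 = 7 ballots; Gamma wins 8–7.
Beta vs Lambda: Beta preferred on 5+3+4 = 12 ballots; Beta wins 12–3.
Beta vs Zeta: Beta is ranked higher on 2+5+1 = 8 ballots, Zeta on 7. Beta wins 8–7.
Beta vs Theta: Beta preferred on 2+5+4 = 11 ballots; Beta wins 11–4.
Beta vs Gamma: 4 for Beta, 11 for Gamma — Gamma by 11–4.
Lambda vs Zeta: 3 to 12, Zeta.
Lambda vs Theta: 2 to 13, Theta.
Lambda vs Gamma: Lambda preferred on 2 ballots; Gamma wins 13–2.
Zeta vs Theta: Zeta preferred on 4 ballots; Theta wins 11–4.
Zeta vs Gamma: 4 for Zeta, 11 for Gamma — Gamma by 11–4.
Theta vs Gamma: 8 to 7, Theta.
Each project drops at least one matchup (Kappa loses to Beta; Beta loses to Gamma; Lambda loses to Beta; Zeta loses to Beta; Theta loses to Beta; Gamma loses to Theta); the cycle Beta > Theta > Gamma > Beta rules out a Condorcet winner.

none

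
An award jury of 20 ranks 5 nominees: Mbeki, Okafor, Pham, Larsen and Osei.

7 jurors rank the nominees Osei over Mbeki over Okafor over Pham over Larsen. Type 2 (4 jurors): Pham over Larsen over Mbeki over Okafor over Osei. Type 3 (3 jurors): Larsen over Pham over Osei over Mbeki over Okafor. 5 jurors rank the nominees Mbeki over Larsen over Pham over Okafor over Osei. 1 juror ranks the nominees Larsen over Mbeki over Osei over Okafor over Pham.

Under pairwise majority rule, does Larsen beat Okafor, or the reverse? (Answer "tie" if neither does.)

Ballots ranking Larsen above Okafor: 4 + 3 + 5 + 1 = 13.
Ballots ranking Okafor above Larsen: 20 − 13 = 7.
Larsen wins the head-to-head 13–7.

Larsen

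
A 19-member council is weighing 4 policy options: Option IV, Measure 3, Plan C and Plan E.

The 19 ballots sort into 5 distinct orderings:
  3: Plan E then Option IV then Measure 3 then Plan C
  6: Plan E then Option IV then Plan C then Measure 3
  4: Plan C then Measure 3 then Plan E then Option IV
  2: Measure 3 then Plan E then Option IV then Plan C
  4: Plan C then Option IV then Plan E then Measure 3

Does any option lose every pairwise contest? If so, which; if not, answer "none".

Pairwise majorities:
Option IV vs Measure 3: 13 to 6, Option IV.
Option IV vs Plan C: Option IV wins 11–8.
Option IV vs Plan E: 4 to 15, Plan E.
Measure 3 vs Plan C: 5 to 14, Plan C.
Measure 3 vs Plan E: Measure 3 is ranked higher on 4+2 = 6 ballots, Plan E on 13. Plan E wins 13–6.
Plan C vs Plan E: Plan E wins 11–8.
Measure 3 loses to every other option — it is the Condorcet loser.

Measure 3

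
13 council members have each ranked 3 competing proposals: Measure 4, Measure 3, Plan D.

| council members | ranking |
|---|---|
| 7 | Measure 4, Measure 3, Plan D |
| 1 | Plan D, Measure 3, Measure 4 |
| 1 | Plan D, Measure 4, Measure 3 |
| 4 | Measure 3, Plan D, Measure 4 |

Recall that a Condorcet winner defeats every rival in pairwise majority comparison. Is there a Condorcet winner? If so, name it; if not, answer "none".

Check each pair by majority over 13 ballots:
Measure 4 vs Measure 3: Measure 4 preferred on 7+1 = 8 ballots; Measure 4 wins 8–5.
Measure 4 vs Plan D: 7 to 6, Measure 4.
Measure 3 vs Plan D: 7+4 = 11 for Measure 3, 2 for Plan D — Measure 3 by 11–2.
Measure 4 defeats every rival head-to-head and is the Condorcet winner.

Measure 4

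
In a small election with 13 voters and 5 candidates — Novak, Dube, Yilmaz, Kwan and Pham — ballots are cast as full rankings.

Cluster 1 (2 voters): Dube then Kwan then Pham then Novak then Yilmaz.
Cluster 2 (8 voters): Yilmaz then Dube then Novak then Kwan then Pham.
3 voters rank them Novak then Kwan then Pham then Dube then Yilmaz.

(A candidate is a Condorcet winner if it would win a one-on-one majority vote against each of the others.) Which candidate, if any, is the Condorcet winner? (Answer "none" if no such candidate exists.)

Yilmaz

Pairwise majorities:
Novak vs Dube: 3 to 10, Dube.
Novak vs Yilmaz: Novak is ranked higher on 2+3 = 5 ballots, Yilmaz on 8. Yilmaz wins 8–5.
Novak vs Kwan: 11 to 2, Novak.
Novak–Pham: Novak 11–2.
Dube vs Yilmaz: 2+3 = 5 for Dube, 8 for Yilmaz — Yilmaz by 8–5.
Dube vs Kwan: Dube, 10–3.
Dube vs Pham: Dube, 10–3.
Yilmaz vs Kwan: 8 to 5, Yilmaz.
Yilmaz–Pham: Yilmaz 8–5.
Kwan vs Pham: Kwan is ranked higher on 2+8+3 = 13 ballots, Pham on 0. Kwan wins 13–0.
Yilmaz wins every pairwise contest, so Yilmaz is the Condorcet winner.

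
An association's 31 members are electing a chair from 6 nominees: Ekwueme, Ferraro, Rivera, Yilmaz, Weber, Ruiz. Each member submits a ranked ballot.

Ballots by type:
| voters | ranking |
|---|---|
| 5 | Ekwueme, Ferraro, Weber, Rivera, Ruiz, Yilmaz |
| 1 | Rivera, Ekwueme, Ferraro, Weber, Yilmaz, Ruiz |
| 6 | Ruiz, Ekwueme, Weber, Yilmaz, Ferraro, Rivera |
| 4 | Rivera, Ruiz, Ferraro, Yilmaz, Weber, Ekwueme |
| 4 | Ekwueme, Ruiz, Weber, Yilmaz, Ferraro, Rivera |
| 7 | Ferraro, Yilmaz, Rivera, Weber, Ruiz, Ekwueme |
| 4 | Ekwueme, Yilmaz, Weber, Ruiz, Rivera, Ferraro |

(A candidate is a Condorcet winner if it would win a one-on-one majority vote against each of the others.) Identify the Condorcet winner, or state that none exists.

none

Pairwise majorities:
Ekwueme vs Ferraro: Ekwueme preferred on 5+1+6+4+4 = 20 ballots; Ekwueme wins 20–11.
Ekwueme vs Rivera: Ekwueme preferred on 5+6+4+4 = 19 ballots; Ekwueme wins 19–12.
Ekwueme vs Yilmaz: Ekwueme preferred on 5+1+6+4+4 = 20 ballots; Ekwueme wins 20–11.
Ekwueme vs Weber: 5+1+6+4+4 = 20 for Ekwueme, 11 for Weber — Ekwueme by 20–11.
Ekwueme vs Ruiz: 14 to 17, Ruiz.
Ferraro vs Rivera: 5+6+4+7 = 22 for Ferraro, 9 for Rivera — Ferraro by 22–9.
Ferraro vs Yilmaz: Ferraro is ranked higher on 5+1+4+7 = 17 ballots, Yilmaz on 14. Ferraro wins 17–14.
Ferraro vs Weber: Ferraro is ranked higher on 5+1+4+7 = 17 ballots, Weber on 14. Ferraro wins 17–14.
Ferraro vs Ruiz: Ferraro is ranked higher on 5+1+7 = 13 ballots, Ruiz on 18. Ruiz wins 18–13.
Rivera vs Yilmaz: 5+1+4 = 10 for Rivera, 21 for Yilmaz — Yilmaz by 21–10.
Rivera vs Weber: Rivera is ranked higher on 1+4+7 = 12 ballots, Weber on 19. Weber wins 19–12.
Rivera vs Ruiz: 5+1+4+7 = 17 for Rivera, 14 for Ruiz — Rivera by 17–14.
Yilmaz vs Weber: Yilmaz is ranked higher on 4+7+4 = 15 ballots, Weber on 16. Weber wins 16–15.
Yilmaz vs Ruiz: Yilmaz preferred on 1+7+4 = 12 ballots; Ruiz wins 19–12.
Weber vs Ruiz: 5+1+7+4 = 17 for Weber, 14 for Ruiz — Weber by 17–14.
Each candidate drops at least one matchup (Ekwueme loses to Ruiz; Ferraro loses to Ekwueme; Rivera loses to Ekwueme; Yilmaz loses to Ekwueme; Weber loses to Ekwueme; Ruiz loses to Rivera); the cycle Ekwueme → Rivera → Ruiz → Ekwueme rules out a Condorcet winner.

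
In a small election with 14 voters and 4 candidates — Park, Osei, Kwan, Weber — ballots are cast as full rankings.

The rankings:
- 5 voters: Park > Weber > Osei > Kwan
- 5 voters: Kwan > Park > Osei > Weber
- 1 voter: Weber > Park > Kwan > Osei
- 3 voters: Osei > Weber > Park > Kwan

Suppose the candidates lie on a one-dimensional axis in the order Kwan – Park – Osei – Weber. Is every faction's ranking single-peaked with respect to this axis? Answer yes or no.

no

Axis positions: Kwan=1, Park=2, Osei=3, Weber=4.
Faction 1: ranking walks positions 2-4-3-1; Weber is ranked above Osei even though Osei lies between Weber and the peak Park on the axis — preferences dip and rise again. Not single-peaked.
Faction 2 (peak Kwan at position 1): ranking walks positions 1-2-3-4, expanding outward from the peak — single-peaked.
Faction 3: ranking walks positions 4-2-1-3; Park is ranked above Osei even though Osei lies between Park and the peak Weber on the axis — preferences dip and rise again. Not single-peaked.
Faction 4 (peak Osei at position 3): ranking walks positions 3-4-2-1, expanding outward from the peak — single-peaked.
Faction 1 violates single-peakedness, so the profile is not single-peaked on this axis.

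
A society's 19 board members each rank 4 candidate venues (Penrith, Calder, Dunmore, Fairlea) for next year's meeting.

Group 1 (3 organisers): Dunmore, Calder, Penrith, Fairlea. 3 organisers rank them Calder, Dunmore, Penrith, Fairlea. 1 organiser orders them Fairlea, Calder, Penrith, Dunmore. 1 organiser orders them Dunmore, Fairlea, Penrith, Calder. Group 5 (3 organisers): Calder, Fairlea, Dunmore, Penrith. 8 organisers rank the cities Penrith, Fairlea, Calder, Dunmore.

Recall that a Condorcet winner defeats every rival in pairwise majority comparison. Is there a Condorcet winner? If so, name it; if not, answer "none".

Head-to-head results (19 organisers):
Penrith–Calder: Calder 10–9.
Penrith vs Dunmore: Dunmore wins 10–9.
Penrith vs Fairlea: Penrith wins 14–5.
Calder vs Dunmore: Calder, 15–4.
Calder vs Fairlea: Fairlea wins 10–9.
Dunmore vs Fairlea: Fairlea wins 12–7.
Each city drops at least one matchup (Penrith loses to Calder; Calder loses to Fairlea; Dunmore loses to Calder; Fairlea loses to Penrith); the cycle Penrith → Fairlea → Calder → Penrith rules out a Condorcet winner.

none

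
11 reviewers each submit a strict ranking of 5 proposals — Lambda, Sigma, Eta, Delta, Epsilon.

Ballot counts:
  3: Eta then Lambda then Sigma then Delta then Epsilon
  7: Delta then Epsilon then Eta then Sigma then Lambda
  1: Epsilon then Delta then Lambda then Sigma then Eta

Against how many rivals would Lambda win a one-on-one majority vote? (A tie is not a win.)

Lambda against each rival (11 reviewers):
Lambda vs Sigma: Sigma, 7–4.
Lambda vs Eta: 1 to 10, Eta.
Lambda vs Delta: 3 to 8, Delta.
Lambda vs Epsilon: 3 for Lambda, 8 for Epsilon — Epsilon by 8–3.
Lambda beats no one; loses to Sigma, Eta, Delta, Epsilon — 0 pairwise wins.

0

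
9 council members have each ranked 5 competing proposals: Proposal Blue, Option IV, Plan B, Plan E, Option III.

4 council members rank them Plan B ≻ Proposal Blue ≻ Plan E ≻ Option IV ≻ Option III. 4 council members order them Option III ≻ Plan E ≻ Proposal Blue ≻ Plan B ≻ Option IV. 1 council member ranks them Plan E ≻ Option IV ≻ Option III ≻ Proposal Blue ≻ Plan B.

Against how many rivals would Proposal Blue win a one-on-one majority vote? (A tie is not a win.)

2

Proposal Blue against each rival (9 council members):
Proposal Blue–Option IV: Proposal Blue 8–1.
Proposal Blue vs Plan B: Proposal Blue is ranked higher on 4+1 = 5 ballots, Plan B on 4. Proposal Blue wins 5–4.
Proposal Blue vs Plan E: Plan E wins 5–4.
Proposal Blue vs Option III: Option III wins 5–4.
Proposal Blue beats Option IV, Plan B; loses to Plan E, Option III — 2 pairwise wins.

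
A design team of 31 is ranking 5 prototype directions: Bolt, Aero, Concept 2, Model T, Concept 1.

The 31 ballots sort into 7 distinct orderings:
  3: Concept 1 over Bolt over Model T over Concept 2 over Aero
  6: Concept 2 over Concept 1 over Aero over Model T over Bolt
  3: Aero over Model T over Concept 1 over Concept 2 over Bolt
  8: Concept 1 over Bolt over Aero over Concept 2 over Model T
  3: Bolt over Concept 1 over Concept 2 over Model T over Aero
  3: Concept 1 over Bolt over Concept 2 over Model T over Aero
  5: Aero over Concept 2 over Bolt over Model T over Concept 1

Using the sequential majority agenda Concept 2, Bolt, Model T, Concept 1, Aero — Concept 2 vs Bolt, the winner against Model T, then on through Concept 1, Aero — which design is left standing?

Concept 1

Round 1: Concept 2 vs Bolt — 14–17, Bolt advances.
Round 2: Bolt vs Model T — 22–9, Bolt advances.
Round 3: Bolt vs Concept 1 — 8–23, Concept 1 advances.
Round 4: Concept 1 vs Aero — 23–8, Concept 1 advances.
Concept 1 survives the agenda.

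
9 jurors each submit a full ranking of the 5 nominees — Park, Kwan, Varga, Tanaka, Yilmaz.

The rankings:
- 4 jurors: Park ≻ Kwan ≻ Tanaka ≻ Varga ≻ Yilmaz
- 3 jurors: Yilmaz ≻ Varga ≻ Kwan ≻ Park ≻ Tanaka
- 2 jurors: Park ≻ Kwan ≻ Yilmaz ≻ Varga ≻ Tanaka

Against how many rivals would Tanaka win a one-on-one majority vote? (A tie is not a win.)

0

Tanaka against each rival (9 jurors):
Tanaka vs Park: 0 for Tanaka, 9 for Park — Park by 9–0.
Tanaka vs Kwan: Tanaka is ranked higher on 0 ballots, Kwan on 9. Kwan wins 9–0.
Tanaka–Varga: Varga 5–4.
Tanaka vs Yilmaz: Tanaka preferred on 4 ballots; Yilmaz wins 5–4.
Tanaka beats no one; loses to Park, Kwan, Varga, Yilmaz — 0 pairwise wins.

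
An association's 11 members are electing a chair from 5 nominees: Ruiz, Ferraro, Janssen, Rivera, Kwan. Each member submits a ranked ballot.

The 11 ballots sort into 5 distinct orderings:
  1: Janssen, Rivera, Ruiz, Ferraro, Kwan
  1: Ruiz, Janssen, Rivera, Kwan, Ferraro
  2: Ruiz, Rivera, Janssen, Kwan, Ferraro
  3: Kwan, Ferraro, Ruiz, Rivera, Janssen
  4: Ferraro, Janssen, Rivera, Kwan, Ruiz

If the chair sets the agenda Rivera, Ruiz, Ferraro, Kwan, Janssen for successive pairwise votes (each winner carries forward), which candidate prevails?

Janssen

Round 1: Rivera vs Ruiz — 5–6, Ruiz advances.
Round 2: Ruiz vs Ferraro — 4–7, Ferraro advances.
Round 3: Ferraro vs Kwan — 5–6, Kwan advances.
Round 4: Kwan vs Janssen — 3–8, Janssen advances.
The agenda winner is Janssen.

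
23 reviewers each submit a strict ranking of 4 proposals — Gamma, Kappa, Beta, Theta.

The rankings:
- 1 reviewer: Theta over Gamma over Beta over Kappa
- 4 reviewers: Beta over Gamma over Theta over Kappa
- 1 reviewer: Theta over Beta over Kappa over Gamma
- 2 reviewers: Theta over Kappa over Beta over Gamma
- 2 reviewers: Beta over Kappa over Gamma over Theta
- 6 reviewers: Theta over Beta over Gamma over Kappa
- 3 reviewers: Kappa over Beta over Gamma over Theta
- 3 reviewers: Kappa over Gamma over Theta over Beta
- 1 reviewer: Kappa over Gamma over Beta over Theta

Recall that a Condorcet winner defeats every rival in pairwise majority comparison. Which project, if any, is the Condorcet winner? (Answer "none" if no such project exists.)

none

Head-to-head results (23 reviewers):
Gamma vs Kappa: Gamma is ranked higher on 1+4+6 = 11 ballots, Kappa on 12. Kappa wins 12–11.
Gamma vs Beta: Gamma is ranked higher on 1+3+1 = 5 ballots, Beta on 18. Beta wins 18–5.
Gamma vs Theta: 13 to 10, Gamma.
Kappa vs Beta: 9 to 14, Beta.
Kappa vs Theta: 9 to 14, Theta.
Beta vs Theta: Beta is ranked higher on 4+2+3+1 = 10 ballots, Theta on 13. Theta wins 13–10.
Each project drops at least one matchup (Gamma loses to Kappa; Kappa loses to Beta; Beta loses to Theta; Theta loses to Gamma); the cycle Gamma beats Theta beats Kappa beats Gamma rules out a Condorcet winner.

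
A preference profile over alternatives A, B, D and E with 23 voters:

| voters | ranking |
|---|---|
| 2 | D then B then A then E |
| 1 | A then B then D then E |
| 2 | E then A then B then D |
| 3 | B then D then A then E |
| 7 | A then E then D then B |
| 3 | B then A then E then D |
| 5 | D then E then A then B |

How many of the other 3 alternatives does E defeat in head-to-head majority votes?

2

E against each rival (23 voters):
E vs A: A, 16–7.
E vs B: E, 14–9.
E vs D: E wins 12–11.
E beats B, D; loses to A — 2 pairwise wins.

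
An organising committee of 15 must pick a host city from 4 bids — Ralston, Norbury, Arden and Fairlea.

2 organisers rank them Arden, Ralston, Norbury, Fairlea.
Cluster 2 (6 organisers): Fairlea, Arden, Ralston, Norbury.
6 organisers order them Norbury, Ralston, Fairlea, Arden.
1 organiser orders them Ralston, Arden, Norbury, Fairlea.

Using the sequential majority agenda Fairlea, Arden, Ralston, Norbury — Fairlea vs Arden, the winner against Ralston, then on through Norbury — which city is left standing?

Round 1: Fairlea vs Arden — 12–3, Fairlea advances.
Round 2: Fairlea vs Ralston — 6–9, Ralston advances.
Round 3: Ralston vs Norbury — 9–6, Ralston advances.
Ralston survives the agenda.

Ralston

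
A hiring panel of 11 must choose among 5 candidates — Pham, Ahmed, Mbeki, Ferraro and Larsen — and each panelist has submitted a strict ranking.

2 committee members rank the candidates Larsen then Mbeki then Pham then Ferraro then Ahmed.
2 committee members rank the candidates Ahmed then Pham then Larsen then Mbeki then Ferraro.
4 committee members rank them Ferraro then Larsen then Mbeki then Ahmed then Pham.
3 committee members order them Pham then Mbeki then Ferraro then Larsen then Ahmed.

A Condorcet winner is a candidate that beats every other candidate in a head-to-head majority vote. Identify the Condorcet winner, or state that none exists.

none

Pairwise majorities:
Pham–Ahmed: Ahmed 6–5.
Pham vs Mbeki: 2+3 = 5 for Pham, 6 for Mbeki — Mbeki by 6–5.
Pham vs Ferraro: 2+2+3 = 7 for Pham, 4 for Ferraro — Pham by 7–4.
Pham vs Larsen: Pham is ranked higher on 2+3 = 5 ballots, Larsen on 6. Larsen wins 6–5.
Ahmed vs Mbeki: 2 for Ahmed, 9 for Mbeki — Mbeki by 9–2.
Ahmed vs Ferraro: 2 to 9, Ferraro.
Ahmed vs Larsen: Ahmed preferred on 2 ballots; Larsen wins 9–2.
Mbeki vs Ferraro: Mbeki wins 7–4.
Mbeki vs Larsen: Larsen wins 8–3.
Ferraro vs Larsen: Ferraro, 7–4.
Each candidate drops at least one matchup (Pham loses to Ahmed; Ahmed loses to Mbeki; Mbeki loses to Larsen; Ferraro loses to Pham; Larsen loses to Ferraro); the cycle Pham > Ferraro > Ahmed > Pham rules out a Condorcet winner.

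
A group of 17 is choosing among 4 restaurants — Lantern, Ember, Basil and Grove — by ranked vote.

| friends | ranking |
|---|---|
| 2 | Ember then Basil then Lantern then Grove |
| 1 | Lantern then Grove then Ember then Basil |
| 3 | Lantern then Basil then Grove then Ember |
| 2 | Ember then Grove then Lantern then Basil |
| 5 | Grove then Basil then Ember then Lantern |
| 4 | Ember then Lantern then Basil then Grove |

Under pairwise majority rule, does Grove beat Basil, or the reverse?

Ballots ranking Grove above Basil: 1 + 2 + 5 = 8.
Ballots ranking Basil above Grove: 17 − 8 = 9.
Basil wins the head-to-head 9–8.

Basil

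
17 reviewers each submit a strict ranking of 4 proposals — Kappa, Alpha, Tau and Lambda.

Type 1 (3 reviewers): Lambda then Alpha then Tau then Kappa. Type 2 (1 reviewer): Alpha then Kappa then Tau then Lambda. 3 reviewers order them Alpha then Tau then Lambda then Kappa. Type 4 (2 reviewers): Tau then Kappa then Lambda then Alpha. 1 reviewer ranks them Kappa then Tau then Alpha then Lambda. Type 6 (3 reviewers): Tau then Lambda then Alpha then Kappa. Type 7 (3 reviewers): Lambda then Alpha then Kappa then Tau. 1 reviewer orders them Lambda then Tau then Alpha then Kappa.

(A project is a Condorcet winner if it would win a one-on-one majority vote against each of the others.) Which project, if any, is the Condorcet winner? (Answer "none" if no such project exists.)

none

Head-to-head results (17 reviewers):
Kappa vs Alpha: Kappa is ranked higher on 2+1 = 3 ballots, Alpha on 14. Alpha wins 14–3.
Kappa vs Tau: Kappa is ranked higher on 1+1+3 = 5 ballots, Tau on 12. Tau wins 12–5.
Kappa vs Lambda: Kappa preferred on 1+2+1 = 4 ballots; Lambda wins 13–4.
Alpha vs Tau: Alpha is ranked higher on 3+1+3+3 = 10 ballots, Tau on 7. Alpha wins 10–7.
Alpha vs Lambda: 1+3+1 = 5 for Alpha, 12 for Lambda — Lambda by 12–5.
Tau vs Lambda: 10 to 7, Tau.
Each project drops at least one matchup (Kappa loses to Alpha; Alpha loses to Lambda; Tau loses to Alpha; Lambda loses to Tau); the cycle Alpha beats Tau beats Lambda beats Alpha rules out a Condorcet winner.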